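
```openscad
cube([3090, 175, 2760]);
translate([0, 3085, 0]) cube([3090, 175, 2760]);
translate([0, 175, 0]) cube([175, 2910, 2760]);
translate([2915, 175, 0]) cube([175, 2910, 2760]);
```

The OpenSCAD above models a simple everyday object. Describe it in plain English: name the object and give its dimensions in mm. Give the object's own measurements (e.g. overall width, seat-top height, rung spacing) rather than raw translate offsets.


The wall frame of a small rectangular building: four walls, each 2760 mm tall and 175 mm thick, enclosing a footprint 3090 mm (x) by 3260 mm (y) outside-to-outside, with no floor or roof. The front and back walls (the −y and +y sides) span the full width; the two side walls fit between them.


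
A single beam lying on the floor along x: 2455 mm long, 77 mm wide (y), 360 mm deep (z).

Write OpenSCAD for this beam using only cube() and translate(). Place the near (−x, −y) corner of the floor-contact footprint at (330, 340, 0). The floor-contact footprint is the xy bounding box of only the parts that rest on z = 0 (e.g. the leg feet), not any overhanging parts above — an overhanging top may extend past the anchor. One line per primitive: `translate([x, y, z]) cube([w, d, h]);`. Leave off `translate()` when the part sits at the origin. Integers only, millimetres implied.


translate([330, 340, 0]) cube([2455, 77, 360]);


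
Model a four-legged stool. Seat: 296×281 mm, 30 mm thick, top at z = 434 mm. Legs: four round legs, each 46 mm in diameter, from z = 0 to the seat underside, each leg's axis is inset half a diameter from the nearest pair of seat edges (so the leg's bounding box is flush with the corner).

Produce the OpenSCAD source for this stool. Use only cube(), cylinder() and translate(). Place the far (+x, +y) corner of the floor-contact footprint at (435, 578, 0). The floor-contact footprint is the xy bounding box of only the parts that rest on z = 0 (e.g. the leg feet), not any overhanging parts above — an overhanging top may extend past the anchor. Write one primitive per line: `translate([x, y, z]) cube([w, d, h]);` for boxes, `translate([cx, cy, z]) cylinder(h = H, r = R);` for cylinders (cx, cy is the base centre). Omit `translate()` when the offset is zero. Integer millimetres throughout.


// leg_h = 434 - 30 = 404
translate([139, 297, 404]) cube([296, 281, 30]);
translate([162, 320, 0]) cylinder(h = 404, r = 23);
translate([412, 320, 0]) cylinder(h = 404, r = 23);
translate([162, 555, 0]) cylinder(h = 404, r = 23);
translate([412, 555, 0]) cylinder(h = 404, r = 23);


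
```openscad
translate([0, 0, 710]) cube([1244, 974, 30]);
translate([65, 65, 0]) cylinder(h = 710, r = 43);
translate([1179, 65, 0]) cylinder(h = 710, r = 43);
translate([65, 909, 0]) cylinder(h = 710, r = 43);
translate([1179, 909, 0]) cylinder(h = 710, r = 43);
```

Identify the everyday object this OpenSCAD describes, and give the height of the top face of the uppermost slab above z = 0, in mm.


A table. The table height is 740 mm.

A 1244×974×30 slab sits at z = 710 on four Ø86 mm round legs — a table. The top surface is at 710 + 30 = 740 mm.


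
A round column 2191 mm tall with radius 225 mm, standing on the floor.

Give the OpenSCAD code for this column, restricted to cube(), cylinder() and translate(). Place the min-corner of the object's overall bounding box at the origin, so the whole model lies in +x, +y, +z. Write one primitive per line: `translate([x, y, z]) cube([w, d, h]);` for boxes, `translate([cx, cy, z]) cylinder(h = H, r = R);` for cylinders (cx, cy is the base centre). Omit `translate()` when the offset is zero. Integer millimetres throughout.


translate([225, 225, 0]) cylinder(h = 2191, r = 225);


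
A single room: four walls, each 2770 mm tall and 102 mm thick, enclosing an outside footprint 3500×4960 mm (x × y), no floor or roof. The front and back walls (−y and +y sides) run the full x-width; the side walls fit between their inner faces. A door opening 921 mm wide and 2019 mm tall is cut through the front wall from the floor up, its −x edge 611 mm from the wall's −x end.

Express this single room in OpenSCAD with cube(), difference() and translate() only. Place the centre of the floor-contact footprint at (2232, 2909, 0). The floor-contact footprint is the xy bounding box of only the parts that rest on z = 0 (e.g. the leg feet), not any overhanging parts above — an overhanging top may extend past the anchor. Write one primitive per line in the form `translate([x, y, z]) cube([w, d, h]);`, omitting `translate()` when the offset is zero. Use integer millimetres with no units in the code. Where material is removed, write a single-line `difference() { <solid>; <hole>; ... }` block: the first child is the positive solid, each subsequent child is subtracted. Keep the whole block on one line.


difference() { translate([482, 429, 0]) cube([3500, 102, 2770]); translate([1093, 429, 0]) cube([921, 102, 2019]); }
translate([482, 5287, 0]) cube([3500, 102, 2770]);
translate([482, 531, 0]) cube([102, 4756, 2770]);
translate([3880, 531, 0]) cube([102, 4756, 2770]);


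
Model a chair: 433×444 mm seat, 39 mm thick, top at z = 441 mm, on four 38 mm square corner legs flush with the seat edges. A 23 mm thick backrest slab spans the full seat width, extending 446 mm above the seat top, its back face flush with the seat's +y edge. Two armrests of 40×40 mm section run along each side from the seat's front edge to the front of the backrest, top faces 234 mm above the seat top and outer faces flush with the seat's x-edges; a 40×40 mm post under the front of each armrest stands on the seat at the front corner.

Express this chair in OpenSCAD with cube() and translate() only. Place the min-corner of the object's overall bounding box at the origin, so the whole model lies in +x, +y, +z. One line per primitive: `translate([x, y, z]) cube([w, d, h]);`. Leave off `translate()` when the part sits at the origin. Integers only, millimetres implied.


translate([0, 0, 402]) cube([433, 444, 39]);
cube([38, 38, 402]);
translate([395, 0, 0]) cube([38, 38, 402]);
translate([0, 406, 0]) cube([38, 38, 402]);
translate([395, 406, 0]) cube([38, 38, 402]);
translate([0, 421, 441]) cube([433, 23, 446]);
translate([0, 0, 635]) cube([40, 421, 40]);
translate([393, 0, 635]) cube([40, 421, 40]);
translate([0, 0, 441]) cube([40, 40, 194]);
translate([393, 0, 441]) cube([40, 40, 194]);


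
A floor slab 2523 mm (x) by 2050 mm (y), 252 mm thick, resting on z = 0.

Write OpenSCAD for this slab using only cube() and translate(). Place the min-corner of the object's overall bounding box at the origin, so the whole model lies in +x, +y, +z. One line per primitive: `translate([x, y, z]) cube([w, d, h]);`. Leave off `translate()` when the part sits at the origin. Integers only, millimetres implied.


cube([2523, 2050, 252]);


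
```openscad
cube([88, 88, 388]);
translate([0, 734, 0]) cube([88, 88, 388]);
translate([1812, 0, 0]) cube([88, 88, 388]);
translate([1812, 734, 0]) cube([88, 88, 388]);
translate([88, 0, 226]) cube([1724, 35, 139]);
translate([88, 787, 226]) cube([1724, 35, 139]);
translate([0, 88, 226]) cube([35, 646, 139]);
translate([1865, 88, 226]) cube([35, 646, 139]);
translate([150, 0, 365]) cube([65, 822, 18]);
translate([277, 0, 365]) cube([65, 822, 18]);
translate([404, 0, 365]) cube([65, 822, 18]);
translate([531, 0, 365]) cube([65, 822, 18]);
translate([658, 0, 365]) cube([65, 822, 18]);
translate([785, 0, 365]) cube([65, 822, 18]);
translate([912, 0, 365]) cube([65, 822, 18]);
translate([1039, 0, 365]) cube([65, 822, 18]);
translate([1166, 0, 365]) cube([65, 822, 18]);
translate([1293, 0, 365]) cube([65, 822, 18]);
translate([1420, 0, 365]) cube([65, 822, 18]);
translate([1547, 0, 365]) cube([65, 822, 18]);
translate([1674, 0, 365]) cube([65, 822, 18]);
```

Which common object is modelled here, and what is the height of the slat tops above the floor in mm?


A bed frame. The slat-top height is 383 mm.

Four posts, four rails, and a row of slats — a bed frame. Slats sit on the rails at z = 226 + 139 = 365; with slat thickness 18, the top is 383 mm.


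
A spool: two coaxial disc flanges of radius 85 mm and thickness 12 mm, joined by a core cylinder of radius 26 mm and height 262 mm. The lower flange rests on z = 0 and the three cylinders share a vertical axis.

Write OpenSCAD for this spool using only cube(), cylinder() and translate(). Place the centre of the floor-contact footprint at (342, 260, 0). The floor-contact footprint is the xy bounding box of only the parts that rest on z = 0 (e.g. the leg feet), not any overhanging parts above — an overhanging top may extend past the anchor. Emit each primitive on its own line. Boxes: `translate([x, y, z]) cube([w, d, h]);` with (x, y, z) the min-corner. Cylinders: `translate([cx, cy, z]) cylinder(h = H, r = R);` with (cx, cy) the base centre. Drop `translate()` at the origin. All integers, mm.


translate([342, 260, 0]) cylinder(h = 12, r = 85);
translate([342, 260, 12]) cylinder(h = 262, r = 26);
translate([342, 260, 274]) cylinder(h = 12, r = 85);


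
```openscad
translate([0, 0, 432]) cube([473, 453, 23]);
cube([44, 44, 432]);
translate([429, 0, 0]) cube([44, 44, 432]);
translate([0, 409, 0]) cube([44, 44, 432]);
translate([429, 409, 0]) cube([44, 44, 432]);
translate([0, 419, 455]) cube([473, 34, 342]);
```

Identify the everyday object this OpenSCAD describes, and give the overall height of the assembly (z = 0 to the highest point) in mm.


A chair. The overall height is 797 mm.

A slab on four corner posts with a tall panel at the back — a chair. The seat slab sits at z = 432 with thickness 23, and the 342 mm backrest starts at the seat top, so the overall height is 432 + 23 + 342 = 797 mm.


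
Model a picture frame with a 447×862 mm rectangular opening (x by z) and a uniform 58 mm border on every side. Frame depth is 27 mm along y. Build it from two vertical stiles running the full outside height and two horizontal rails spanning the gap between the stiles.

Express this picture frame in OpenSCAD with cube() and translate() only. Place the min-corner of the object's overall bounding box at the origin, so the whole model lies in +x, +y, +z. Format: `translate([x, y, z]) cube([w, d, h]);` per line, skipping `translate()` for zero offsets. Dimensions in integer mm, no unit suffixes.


cube([58, 27, 978]);
translate([505, 0, 0]) cube([58, 27, 978]);
translate([58, 0, 0]) cube([447, 27, 58]);
translate([58, 0, 920]) cube([447, 27, 58]);


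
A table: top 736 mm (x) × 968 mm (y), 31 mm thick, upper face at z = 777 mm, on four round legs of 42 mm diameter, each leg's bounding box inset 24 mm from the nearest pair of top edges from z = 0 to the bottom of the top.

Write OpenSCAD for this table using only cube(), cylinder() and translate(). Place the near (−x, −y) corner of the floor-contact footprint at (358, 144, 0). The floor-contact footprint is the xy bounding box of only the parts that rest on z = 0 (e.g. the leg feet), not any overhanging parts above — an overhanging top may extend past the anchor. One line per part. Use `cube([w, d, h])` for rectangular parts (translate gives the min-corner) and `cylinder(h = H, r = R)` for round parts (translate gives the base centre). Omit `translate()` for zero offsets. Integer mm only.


translate([334, 120, 746]) cube([736, 968, 31]);
translate([379, 165, 0]) cylinder(h = 746, r = 21);
translate([1025, 165, 0]) cylinder(h = 746, r = 21);
translate([379, 1043, 0]) cylinder(h = 746, r = 21);
translate([1025, 1043, 0]) cylinder(h = 746, r = 21);


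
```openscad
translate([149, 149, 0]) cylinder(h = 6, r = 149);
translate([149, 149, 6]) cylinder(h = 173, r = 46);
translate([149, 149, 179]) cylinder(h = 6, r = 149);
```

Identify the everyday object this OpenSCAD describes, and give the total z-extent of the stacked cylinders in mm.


A spool. The overall height is 185 mm.

Three coaxial cylinders, large–small–large — a spool. Two 6 mm flanges and a 173 mm core give 6 + 173 + 6 = 185 mm.


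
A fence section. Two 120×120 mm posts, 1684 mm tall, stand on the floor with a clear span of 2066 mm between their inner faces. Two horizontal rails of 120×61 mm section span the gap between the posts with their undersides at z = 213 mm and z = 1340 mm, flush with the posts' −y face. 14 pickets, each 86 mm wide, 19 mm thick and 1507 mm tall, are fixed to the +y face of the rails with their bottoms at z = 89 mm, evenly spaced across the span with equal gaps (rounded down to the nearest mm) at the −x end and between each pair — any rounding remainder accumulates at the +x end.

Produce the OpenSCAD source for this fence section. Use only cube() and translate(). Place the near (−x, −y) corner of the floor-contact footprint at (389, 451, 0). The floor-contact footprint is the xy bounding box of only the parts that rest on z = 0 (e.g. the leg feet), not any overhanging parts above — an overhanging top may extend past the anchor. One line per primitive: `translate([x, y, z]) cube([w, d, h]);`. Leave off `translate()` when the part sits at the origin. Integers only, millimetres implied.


translate([389, 451, 0]) cube([120, 120, 1684]);
translate([2575, 451, 0]) cube([120, 120, 1684]);
translate([509, 451, 213]) cube([2066, 120, 61]);
translate([509, 451, 1340]) cube([2066, 120, 61]);
translate([566, 571, 89]) cube([86, 19, 1507]);
translate([709, 571, 89]) cube([86, 19, 1507]);
translate([852, 571, 89]) cube([86, 19, 1507]);
translate([995, 571, 89]) cube([86, 19, 1507]);
translate([1138, 571, 89]) cube([86, 19, 1507]);
translate([1281, 571, 89]) cube([86, 19, 1507]);
translate([1424, 571, 89]) cube([86, 19, 1507]);
translate([1567, 571, 89]) cube([86, 19, 1507]);
translate([1710, 571, 89]) cube([86, 19, 1507]);
translate([1853, 571, 89]) cube([86, 19, 1507]);
translate([1996, 571, 89]) cube([86, 19, 1507]);
translate([2139, 571, 89]) cube([86, 19, 1507]);
translate([2282, 571, 89]) cube([86, 19, 1507]);
translate([2425, 571, 89]) cube([86, 19, 1507]);


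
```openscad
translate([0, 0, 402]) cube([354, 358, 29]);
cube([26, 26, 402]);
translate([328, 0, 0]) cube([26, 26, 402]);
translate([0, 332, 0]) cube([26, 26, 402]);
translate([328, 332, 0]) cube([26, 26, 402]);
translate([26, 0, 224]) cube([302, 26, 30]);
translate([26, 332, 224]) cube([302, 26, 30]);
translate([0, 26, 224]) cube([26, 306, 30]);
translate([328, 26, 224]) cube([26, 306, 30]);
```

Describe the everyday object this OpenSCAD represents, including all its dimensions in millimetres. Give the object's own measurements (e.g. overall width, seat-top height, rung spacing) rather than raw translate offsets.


A four-legged stool. The seat is a 354×358×29 mm slab whose top surface is at z = 431 mm; four square legs, each 26×26 mm in cross-section, run from the floor (z = 0) to the underside of the seat, each flush with a corner of the seat. Four stretchers, 26 mm wide and 30 mm tall, connect adjacent legs with their undersides at z = 224 mm, each running between the inner faces of the legs it joins and aligned with the legs' outer faces on the other axis.


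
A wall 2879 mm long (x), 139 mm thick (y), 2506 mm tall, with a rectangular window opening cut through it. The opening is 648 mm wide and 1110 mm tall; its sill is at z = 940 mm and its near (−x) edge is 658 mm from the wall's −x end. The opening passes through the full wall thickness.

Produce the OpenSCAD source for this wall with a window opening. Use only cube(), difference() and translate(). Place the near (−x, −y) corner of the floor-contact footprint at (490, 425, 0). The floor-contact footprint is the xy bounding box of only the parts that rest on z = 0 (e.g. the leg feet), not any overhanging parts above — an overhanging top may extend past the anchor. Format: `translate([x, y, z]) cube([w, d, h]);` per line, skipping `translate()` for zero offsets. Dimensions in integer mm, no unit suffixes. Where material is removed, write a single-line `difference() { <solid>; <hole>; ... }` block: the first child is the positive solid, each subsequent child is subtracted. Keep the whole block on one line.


difference() { translate([490, 425, 0]) cube([2879, 139, 2506]); translate([1148, 425, 940]) cube([648, 139, 1110]); }


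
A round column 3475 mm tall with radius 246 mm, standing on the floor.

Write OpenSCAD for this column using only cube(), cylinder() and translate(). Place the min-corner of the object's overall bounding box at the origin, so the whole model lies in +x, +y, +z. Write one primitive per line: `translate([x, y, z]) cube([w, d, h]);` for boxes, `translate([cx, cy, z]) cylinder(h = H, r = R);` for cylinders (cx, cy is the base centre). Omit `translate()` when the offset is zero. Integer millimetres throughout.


translate([246, 246, 0]) cylinder(h = 3475, r = 246);


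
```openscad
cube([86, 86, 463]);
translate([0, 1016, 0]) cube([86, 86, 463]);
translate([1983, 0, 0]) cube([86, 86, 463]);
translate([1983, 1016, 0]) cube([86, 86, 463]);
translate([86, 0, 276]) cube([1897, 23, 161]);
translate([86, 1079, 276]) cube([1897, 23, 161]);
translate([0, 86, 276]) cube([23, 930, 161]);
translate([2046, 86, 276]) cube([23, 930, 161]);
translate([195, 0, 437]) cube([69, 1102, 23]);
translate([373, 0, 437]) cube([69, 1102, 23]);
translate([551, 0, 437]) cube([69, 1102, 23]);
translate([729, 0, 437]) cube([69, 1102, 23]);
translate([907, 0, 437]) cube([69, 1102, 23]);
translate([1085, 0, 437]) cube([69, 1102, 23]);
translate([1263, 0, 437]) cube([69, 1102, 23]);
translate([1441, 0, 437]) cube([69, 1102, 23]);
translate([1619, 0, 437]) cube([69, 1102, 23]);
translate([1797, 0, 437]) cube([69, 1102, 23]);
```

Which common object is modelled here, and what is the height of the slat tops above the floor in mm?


A bed frame. The slat-top height is 460 mm.

Four posts, four rails, and a row of slats — a bed frame. Slats sit on the rails at z = 276 + 161 = 437; with slat thickness 23, the top is 460 mm.


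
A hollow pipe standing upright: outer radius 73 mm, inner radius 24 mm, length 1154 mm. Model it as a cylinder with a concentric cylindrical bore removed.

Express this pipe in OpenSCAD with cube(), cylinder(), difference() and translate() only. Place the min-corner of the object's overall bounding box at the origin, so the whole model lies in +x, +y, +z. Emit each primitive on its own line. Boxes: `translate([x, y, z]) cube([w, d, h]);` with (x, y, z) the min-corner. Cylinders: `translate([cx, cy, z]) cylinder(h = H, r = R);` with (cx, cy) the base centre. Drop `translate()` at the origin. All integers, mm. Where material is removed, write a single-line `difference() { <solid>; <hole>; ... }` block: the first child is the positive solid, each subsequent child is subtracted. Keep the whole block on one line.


difference() { translate([73, 73, 0]) cylinder(h = 1154, r = 73); translate([73, 73, 0]) cylinder(h = 1154, r = 24); }


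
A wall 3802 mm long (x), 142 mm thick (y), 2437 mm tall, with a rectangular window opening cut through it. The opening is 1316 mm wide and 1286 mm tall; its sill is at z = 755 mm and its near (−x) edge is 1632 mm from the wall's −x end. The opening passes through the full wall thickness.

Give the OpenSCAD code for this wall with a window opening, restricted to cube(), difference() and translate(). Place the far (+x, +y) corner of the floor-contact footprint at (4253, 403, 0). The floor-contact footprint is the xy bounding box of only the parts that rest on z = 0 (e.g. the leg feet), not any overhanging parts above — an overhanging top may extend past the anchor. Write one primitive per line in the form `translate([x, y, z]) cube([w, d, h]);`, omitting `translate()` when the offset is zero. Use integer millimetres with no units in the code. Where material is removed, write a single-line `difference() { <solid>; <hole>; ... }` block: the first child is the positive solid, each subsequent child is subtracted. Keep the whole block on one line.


difference() { translate([451, 261, 0]) cube([3802, 142, 2437]); translate([2083, 261, 755]) cube([1316, 142, 1286]); }


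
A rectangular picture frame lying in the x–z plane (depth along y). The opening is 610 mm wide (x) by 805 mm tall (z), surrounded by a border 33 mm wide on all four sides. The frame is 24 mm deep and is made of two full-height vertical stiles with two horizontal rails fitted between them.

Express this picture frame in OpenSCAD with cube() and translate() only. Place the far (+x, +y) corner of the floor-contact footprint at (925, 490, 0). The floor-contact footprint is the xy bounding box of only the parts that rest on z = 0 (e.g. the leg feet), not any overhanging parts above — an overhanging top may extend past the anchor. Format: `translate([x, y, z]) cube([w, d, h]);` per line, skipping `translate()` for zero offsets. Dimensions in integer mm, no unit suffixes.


translate([249, 466, 0]) cube([33, 24, 871]);
translate([892, 466, 0]) cube([33, 24, 871]);
translate([282, 466, 0]) cube([610, 24, 33]);
translate([282, 466, 838]) cube([610, 24, 33]);


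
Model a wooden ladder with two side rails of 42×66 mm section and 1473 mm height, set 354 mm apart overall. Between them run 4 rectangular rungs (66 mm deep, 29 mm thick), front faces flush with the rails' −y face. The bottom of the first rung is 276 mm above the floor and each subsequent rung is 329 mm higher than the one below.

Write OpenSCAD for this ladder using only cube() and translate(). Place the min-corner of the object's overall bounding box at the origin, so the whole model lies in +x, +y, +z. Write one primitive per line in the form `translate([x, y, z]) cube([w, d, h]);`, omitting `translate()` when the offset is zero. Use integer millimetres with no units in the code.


cube([42, 66, 1473]);
translate([312, 0, 0]) cube([42, 66, 1473]);
translate([42, 0, 276]) cube([270, 66, 29]);
translate([42, 0, 605]) cube([270, 66, 29]);
translate([42, 0, 934]) cube([270, 66, 29]);
translate([42, 0, 1263]) cube([270, 66, 29]);


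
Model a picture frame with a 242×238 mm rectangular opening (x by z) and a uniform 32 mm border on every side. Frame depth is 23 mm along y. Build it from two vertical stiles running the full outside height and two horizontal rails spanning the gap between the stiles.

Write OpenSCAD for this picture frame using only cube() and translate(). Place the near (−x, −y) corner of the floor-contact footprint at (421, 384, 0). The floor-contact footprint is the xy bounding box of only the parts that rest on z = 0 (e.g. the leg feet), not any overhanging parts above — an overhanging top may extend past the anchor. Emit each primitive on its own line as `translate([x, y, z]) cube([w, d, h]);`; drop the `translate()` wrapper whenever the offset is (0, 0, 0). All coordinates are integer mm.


translate([421, 384, 0]) cube([32, 23, 302]);
translate([695, 384, 0]) cube([32, 23, 302]);
translate([453, 384, 0]) cube([242, 23, 32]);
translate([453, 384, 270]) cube([242, 23, 32]);


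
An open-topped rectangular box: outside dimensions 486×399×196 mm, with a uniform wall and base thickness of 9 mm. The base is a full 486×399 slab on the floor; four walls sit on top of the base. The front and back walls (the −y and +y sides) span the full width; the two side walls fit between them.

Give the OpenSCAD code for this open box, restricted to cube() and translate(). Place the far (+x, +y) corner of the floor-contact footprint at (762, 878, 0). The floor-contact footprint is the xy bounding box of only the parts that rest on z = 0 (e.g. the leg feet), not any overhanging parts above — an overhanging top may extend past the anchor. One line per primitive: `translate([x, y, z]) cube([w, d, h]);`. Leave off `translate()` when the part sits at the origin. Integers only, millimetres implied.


translate([276, 479, 0]) cube([486, 399, 9]);
translate([276, 479, 9]) cube([486, 9, 187]);
translate([276, 869, 9]) cube([486, 9, 187]);
translate([276, 488, 9]) cube([9, 381, 187]);
translate([753, 488, 9]) cube([9, 381, 187]);


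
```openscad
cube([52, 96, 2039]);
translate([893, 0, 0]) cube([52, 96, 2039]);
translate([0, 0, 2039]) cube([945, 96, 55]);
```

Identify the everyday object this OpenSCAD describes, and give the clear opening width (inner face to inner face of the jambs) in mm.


A door frame. The clear opening width is 841 mm.

Two 2039 mm tall posts with a header on top — a door frame. The left jamb is 52 mm wide at x = 0; the right jamb starts at x = 893. The clear opening is 893 − 52 = 841 mm.


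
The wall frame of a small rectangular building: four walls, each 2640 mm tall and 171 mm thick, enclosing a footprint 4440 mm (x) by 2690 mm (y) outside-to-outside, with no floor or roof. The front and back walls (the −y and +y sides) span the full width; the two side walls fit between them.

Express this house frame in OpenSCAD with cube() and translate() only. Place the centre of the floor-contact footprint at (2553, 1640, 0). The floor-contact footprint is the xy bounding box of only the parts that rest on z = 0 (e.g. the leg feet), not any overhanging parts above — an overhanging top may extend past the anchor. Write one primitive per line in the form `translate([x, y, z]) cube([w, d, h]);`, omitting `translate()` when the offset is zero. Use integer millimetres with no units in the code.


translate([333, 295, 0]) cube([4440, 171, 2640]);
translate([333, 2814, 0]) cube([4440, 171, 2640]);
translate([333, 466, 0]) cube([171, 2348, 2640]);
translate([4602, 466, 0]) cube([171, 2348, 2640]);


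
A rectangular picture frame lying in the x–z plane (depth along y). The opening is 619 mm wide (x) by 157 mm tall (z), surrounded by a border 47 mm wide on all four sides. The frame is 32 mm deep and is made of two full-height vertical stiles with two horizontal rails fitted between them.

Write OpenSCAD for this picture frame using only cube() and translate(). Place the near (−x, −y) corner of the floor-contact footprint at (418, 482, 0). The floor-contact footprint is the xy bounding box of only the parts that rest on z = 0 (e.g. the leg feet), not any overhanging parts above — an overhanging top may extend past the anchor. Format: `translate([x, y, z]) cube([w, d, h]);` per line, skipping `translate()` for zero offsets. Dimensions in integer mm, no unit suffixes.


translate([418, 482, 0]) cube([47, 32, 251]);
translate([1084, 482, 0]) cube([47, 32, 251]);
translate([465, 482, 0]) cube([619, 32, 47]);
translate([465, 482, 204]) cube([619, 32, 47]);


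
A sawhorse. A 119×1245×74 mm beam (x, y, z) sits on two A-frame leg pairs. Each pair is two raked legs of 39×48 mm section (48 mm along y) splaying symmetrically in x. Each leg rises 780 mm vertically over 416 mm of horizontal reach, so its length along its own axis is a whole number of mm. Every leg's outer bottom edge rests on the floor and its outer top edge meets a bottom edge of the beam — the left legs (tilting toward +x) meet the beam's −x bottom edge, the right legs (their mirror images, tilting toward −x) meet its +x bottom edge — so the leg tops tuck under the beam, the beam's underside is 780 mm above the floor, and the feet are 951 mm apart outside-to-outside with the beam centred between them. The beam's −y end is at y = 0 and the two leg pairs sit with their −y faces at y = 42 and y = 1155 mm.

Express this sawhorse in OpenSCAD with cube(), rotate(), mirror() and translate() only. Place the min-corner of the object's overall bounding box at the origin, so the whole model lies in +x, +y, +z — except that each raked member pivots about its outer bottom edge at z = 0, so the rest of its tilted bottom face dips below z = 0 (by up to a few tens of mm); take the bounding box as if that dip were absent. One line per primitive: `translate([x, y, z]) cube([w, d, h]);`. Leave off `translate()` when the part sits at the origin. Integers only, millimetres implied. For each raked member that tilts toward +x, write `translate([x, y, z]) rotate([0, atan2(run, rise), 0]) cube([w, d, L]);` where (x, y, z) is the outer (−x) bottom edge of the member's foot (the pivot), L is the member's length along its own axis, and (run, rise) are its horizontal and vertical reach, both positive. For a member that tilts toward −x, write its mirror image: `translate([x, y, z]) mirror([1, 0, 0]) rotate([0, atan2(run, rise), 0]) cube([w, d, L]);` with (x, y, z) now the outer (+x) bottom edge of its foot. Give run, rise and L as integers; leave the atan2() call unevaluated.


translate([416, 0, 780]) cube([119, 1245, 74]);
translate([0, 42, 0]) rotate([0, atan2(416, 780), 0]) cube([39, 48, 884]);
translate([951, 42, 0]) mirror([1, 0, 0]) rotate([0, atan2(416, 780), 0]) cube([39, 48, 884]);
translate([0, 1155, 0]) rotate([0, atan2(416, 780), 0]) cube([39, 48, 884]);
translate([951, 1155, 0]) mirror([1, 0, 0]) rotate([0, atan2(416, 780), 0]) cube([39, 48, 884]);


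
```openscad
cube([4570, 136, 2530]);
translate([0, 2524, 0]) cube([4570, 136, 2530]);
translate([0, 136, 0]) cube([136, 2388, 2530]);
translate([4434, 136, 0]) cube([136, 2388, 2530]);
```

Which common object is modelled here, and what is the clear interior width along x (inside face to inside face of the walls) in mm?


A house (or room) frame. The interior width is 4298 mm.

Four 2530 mm walls enclosing a rectangle with no floor or roof — a room or house frame. Outside width is 4570 mm and wall thickness is 136 mm, so the interior width is 4570 − 2 × 136 = 4298 mm.


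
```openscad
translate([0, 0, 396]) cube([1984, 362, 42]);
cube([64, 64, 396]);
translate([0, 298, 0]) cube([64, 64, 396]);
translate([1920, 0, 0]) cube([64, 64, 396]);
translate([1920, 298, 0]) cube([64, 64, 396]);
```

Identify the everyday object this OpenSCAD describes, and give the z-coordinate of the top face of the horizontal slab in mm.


A bench. The seat-top height is 438 mm.

A long slab on four corner posts — a bench. The slab sits at z = 396 with thickness 42, so the top is 396 + 42 = 438 mm.


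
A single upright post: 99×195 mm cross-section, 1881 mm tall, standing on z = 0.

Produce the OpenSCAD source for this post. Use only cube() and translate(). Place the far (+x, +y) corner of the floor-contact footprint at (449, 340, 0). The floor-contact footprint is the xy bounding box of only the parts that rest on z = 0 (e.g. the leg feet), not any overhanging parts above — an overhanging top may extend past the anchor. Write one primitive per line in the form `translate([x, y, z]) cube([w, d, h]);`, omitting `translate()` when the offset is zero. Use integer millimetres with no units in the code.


translate([350, 145, 0]) cube([99, 195, 1881]);


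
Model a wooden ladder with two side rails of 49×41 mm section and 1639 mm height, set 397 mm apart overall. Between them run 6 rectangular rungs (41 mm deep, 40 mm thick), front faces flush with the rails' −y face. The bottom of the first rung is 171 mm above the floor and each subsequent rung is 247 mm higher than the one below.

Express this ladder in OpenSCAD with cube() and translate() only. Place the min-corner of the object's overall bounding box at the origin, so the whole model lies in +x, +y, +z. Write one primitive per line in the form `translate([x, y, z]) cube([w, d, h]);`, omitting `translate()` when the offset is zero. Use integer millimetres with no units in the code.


// rung span = 397 - 2*49 = 299
// rung[k] z = 171 + k*247
cube([49, 41, 1639]);
translate([348, 0, 0]) cube([49, 41, 1639]);
translate([49, 0, 171]) cube([299, 41, 40]);
translate([49, 0, 418]) cube([299, 41, 40]);
translate([49, 0, 665]) cube([299, 41, 40]);
translate([49, 0, 912]) cube([299, 41, 40]);
translate([49, 0, 1159]) cube([299, 41, 40]);
translate([49, 0, 1406]) cube([299, 41, 40]);


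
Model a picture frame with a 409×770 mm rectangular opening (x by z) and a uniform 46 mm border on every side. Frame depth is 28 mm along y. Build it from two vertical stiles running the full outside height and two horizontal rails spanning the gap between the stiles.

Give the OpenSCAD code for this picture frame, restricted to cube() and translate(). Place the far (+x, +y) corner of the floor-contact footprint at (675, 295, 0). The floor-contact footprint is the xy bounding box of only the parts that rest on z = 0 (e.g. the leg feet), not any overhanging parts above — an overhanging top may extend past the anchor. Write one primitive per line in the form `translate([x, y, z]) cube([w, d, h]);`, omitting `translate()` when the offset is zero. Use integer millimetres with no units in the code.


translate([174, 267, 0]) cube([46, 28, 862]);
translate([629, 267, 0]) cube([46, 28, 862]);
translate([220, 267, 0]) cube([409, 28, 46]);
translate([220, 267, 816]) cube([409, 28, 46]);


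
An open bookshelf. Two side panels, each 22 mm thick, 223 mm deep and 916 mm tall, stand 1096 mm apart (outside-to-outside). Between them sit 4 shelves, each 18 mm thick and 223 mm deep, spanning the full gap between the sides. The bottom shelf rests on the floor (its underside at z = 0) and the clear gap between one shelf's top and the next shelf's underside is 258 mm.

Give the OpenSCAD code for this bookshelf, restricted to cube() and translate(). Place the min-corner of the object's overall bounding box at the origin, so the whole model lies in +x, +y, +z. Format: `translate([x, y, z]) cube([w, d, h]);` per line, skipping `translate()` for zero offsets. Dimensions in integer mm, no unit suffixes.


cube([22, 223, 916]);
translate([1074, 0, 0]) cube([22, 223, 916]);
translate([22, 0, 0]) cube([1052, 223, 18]);
translate([22, 0, 276]) cube([1052, 223, 18]);
translate([22, 0, 552]) cube([1052, 223, 18]);
translate([22, 0, 828]) cube([1052, 223, 18]);


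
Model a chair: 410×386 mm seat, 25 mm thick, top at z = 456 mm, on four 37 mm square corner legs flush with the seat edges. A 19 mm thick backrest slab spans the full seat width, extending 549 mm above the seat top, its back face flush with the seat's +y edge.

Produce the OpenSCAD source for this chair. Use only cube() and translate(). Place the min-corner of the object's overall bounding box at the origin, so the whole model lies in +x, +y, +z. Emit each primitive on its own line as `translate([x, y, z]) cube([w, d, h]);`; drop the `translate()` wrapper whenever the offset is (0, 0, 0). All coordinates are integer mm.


translate([0, 0, 431]) cube([410, 386, 25]);
cube([37, 37, 431]);
translate([373, 0, 0]) cube([37, 37, 431]);
translate([0, 349, 0]) cube([37, 37, 431]);
translate([373, 349, 0]) cube([37, 37, 431]);
translate([0, 367, 456]) cube([410, 19, 549]);


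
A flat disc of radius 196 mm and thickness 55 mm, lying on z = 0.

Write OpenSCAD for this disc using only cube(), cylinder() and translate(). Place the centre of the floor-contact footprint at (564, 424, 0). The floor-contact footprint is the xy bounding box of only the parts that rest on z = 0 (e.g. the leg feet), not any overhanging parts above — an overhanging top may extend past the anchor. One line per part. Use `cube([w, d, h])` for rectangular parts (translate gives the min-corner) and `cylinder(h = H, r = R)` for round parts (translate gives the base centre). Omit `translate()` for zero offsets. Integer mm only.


translate([564, 424, 0]) cylinder(h = 55, r = 196);


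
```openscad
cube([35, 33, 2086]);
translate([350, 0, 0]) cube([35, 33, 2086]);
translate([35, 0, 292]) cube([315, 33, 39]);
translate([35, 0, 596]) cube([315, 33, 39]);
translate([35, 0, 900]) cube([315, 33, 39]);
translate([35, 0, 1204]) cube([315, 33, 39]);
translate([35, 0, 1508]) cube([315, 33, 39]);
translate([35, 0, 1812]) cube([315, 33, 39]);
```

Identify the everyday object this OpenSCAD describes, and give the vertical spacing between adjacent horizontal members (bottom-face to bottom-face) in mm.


A ladder. The rung spacing is 304 mm.

Two tall 35×33 posts with 6 short bars between them — a ladder. Adjacent rungs sit at z = 292 and z = 596, so the spacing is 596 − 292 = 304 mm.


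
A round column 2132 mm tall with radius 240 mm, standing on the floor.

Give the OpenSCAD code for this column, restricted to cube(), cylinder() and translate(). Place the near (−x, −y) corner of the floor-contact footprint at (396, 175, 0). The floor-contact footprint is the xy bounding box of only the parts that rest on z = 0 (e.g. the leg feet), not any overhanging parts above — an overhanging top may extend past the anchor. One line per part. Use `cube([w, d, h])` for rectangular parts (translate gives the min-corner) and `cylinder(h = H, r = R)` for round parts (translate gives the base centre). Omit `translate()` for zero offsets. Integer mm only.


translate([636, 415, 0]) cylinder(h = 2132, r = 240);


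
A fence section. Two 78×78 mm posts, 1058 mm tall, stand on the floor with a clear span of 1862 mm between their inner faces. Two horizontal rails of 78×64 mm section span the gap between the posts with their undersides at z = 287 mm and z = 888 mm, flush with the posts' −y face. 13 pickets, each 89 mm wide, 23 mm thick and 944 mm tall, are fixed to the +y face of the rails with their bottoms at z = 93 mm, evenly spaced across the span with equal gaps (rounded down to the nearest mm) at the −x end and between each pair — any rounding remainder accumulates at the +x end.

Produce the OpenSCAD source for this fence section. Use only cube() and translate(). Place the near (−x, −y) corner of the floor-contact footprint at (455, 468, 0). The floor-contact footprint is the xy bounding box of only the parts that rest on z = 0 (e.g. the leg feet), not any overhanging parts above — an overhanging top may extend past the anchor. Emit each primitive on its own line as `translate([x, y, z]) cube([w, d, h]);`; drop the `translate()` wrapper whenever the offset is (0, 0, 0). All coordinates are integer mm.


translate([455, 468, 0]) cube([78, 78, 1058]);
translate([2395, 468, 0]) cube([78, 78, 1058]);
translate([533, 468, 287]) cube([1862, 78, 64]);
translate([533, 468, 888]) cube([1862, 78, 64]);
translate([583, 546, 93]) cube([89, 23, 944]);
translate([722, 546, 93]) cube([89, 23, 944]);
translate([861, 546, 93]) cube([89, 23, 944]);
translate([1000, 546, 93]) cube([89, 23, 944]);
translate([1139, 546, 93]) cube([89, 23, 944]);
translate([1278, 546, 93]) cube([89, 23, 944]);
translate([1417, 546, 93]) cube([89, 23, 944]);
translate([1556, 546, 93]) cube([89, 23, 944]);
translate([1695, 546, 93]) cube([89, 23, 944]);
translate([1834, 546, 93]) cube([89, 23, 944]);
translate([1973, 546, 93]) cube([89, 23, 944]);
translate([2112, 546, 93]) cube([89, 23, 944]);
translate([2251, 546, 93]) cube([89, 23, 944]);


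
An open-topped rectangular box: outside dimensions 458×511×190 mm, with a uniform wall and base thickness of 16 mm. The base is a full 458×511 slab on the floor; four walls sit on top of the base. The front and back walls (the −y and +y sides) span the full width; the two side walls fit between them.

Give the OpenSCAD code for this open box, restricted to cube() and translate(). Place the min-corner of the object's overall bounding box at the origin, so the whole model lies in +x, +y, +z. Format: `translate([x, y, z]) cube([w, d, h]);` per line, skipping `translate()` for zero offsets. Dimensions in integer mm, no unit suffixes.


cube([458, 511, 16]);
translate([0, 0, 16]) cube([458, 16, 174]);
translate([0, 495, 16]) cube([458, 16, 174]);
translate([0, 16, 16]) cube([16, 479, 174]);
translate([442, 16, 16]) cube([16, 479, 174]);


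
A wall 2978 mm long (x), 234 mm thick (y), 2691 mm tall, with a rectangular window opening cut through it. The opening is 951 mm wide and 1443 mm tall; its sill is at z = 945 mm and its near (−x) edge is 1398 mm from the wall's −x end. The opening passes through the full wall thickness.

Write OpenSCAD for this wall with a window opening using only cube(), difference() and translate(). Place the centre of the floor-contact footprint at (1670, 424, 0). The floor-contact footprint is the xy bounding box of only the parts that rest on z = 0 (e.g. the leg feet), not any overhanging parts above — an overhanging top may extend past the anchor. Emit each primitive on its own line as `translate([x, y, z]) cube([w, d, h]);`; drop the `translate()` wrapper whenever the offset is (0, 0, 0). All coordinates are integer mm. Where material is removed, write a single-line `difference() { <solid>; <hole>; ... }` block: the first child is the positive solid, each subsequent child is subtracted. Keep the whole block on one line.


difference() { translate([181, 307, 0]) cube([2978, 234, 2691]); translate([1579, 307, 945]) cube([951, 234, 1443]); }
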